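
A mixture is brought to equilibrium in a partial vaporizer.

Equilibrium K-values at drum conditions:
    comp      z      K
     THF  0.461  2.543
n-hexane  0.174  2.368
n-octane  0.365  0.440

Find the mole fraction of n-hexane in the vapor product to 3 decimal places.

y_n-hexane = 0.186

Rachford–Rice: g(ψ) = Σ zᵢ(Kᵢ−1)/(1+ψ(Kᵢ−1)) = 0.
g(0) = ΣzᵢKᵢ − 1 = 0.745 and g(1) = 1 − Σzᵢ/Kᵢ = -0.084, so a root lies in (0, 1).
Iterate (Newton) starting at ψ = 0.5:
  ψ = 0.500: g = 0.2590, g' = -0.685 → ψ = 0.878
  ψ = 0.878: g = 0.0082, g' = -0.708 → ψ = 0.889
Converged at ψ = 0.889.
Compositions from xᵢ = zᵢ/(1+ψ(Kᵢ−1)), yᵢ = Kᵢxᵢ:
  THF: x = 0.194, y = 0.494
  n-hexane: x = 0.078, y = 0.186
  n-octane: x = 0.727, y = 0.320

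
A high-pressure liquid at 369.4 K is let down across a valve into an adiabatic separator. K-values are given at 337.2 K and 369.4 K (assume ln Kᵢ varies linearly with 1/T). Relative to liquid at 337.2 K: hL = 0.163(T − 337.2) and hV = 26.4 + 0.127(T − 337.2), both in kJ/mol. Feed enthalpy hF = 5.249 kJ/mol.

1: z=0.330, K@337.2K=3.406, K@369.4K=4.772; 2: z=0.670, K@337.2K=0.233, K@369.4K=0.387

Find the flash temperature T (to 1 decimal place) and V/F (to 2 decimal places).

Adiabatic flash: solve Rachford–Rice at each trial T, then check hF = ψ·hV(T) + (1−ψ)·hL(T).
  T = 337.2 K: K = (3.406, 0.233), RR gives ψ = 0.152, H_out = 4.007 kJ/mol
  T = 369.4 K: K = (4.772, 0.387), RR gives ψ = 0.361, H_out = 14.353 kJ/mol
  T = 353.3 K: K = (4.063, 0.304), RR gives ψ = 0.255, H_out = 9.214 kJ/mol
  T = 345.2 K: K = (3.725, 0.267), RR gives ψ = 0.204, H_out = 6.635 kJ/mol
  T = 341.2 K: K = (3.564, 0.249), RR gives ψ = 0.178, H_out = 5.335 kJ/mol
  T = 339.2 K: K = (3.485, 0.241), RR gives ψ = 0.165, H_out = 4.675 kJ/mol
Linear interpolation between T = 339.2 (H_out = 4.675) and T = 341.2 (H_out = 5.335) on hF = 5.249 gives T ≈ 340.9 K, at which ψ = 0.18.

T = 340.9 K, V/F = 0.18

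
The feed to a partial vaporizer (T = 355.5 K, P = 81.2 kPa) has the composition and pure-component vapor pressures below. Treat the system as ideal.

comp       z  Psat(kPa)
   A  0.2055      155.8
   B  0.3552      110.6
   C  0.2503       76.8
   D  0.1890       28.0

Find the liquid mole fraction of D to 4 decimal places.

x_D = 0.3212

Raoult's law: Kᵢ = Pᵢˢᵃᵗ/P = Pᵢˢᵃᵗ/81.2.
  K_A = 155.8/81.2 = 1.918719, K_B = 110.6/81.2 = 1.362069, K_C = 76.8/81.2 = 0.945813, K_D = 28.0/81.2 = 0.344828
Let ψ = V/F and solve Σ zᵢ(Kᵢ−1)/(1+ψ(Kᵢ−1)) = 0.
Check two-phase: ΣzᵢKᵢ = 1.1800 > 1 and Σzᵢ/Kᵢ = 1.1806 > 1, so g(0) = 0.1800 > 0 and g(1) = -0.1806 < 0.
Iterate (Newton) starting at ψ = 0.5:
  ψ = 0.5000: g = 0.04017, g' = -0.2950 → ψ = 0.6361
  ψ = 0.6361: g = -0.00268, g' = -0.3392 → ψ = 0.6282
Converged at ψ = 0.6282.
Compositions from xᵢ = zᵢ/(1+ψ(Kᵢ−1)), yᵢ = Kᵢxᵢ:
  A: x = 0.1303, y = 0.2500
  B: x = 0.2894, y = 0.3942
  C: x = 0.2591, y = 0.2451
  D: x = 0.3212, y = 0.1108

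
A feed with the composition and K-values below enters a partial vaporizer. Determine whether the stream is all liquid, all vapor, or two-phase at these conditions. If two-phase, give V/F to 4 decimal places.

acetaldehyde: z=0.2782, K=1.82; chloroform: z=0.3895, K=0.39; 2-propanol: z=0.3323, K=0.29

all liquid

ΣzᵢKᵢ = 0.7546; Σzᵢ/Kᵢ = 2.2974.
Since ΣzᵢKᵢ < 1 the mixture is below its bubble point — single liquid phase.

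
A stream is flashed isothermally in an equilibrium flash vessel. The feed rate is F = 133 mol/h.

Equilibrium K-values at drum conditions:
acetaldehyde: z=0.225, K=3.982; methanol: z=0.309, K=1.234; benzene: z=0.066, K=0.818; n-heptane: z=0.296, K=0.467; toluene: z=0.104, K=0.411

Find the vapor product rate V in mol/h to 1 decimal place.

Rachford–Rice: g(ψ) = Σ zᵢ(Kᵢ−1)/(1+ψ(Kᵢ−1)) = 0.
Check two-phase: ΣzᵢKᵢ = 1.512 > 1 and Σzᵢ/Kᵢ = 1.274 > 1, so g(0) = 0.512 > 0 and g(1) = -0.274 < 0.
Iterate (Newton) starting at ψ = 0.5:
  ψ = 0.500: g = 0.0190, g' = -0.567 → ψ = 0.533
  ψ = 0.533: g = 0.0002, g' = -0.555 → ψ = 0.534
Converged at ψ = 0.534.
Then V = ψ·F = 0.5338·133 = 71.0 mol/h and L = F − V = 62.0 mol/h.

V = 71.0 mol/h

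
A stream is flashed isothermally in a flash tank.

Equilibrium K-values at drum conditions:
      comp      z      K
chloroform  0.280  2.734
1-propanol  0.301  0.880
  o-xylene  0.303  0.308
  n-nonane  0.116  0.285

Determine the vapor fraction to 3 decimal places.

Newton iteration, ψ⁰ = 0.34:
  ψ = 0.340: g = -0.1160, g' = -0.690 → ψ = 0.172
  ψ = 0.172: g = 0.0047, g' = -0.768 → ψ = 0.178
Converged at ψ = 0.178.

ψ = 0.178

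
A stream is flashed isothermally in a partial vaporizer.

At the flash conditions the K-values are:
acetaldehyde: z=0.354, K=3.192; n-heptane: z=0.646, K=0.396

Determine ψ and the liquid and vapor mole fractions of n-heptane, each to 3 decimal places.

Rachford–Rice: g(ψ) = Σ zᵢ(Kᵢ−1)/(1+ψ(Kᵢ−1)) = 0.
Feasibility: ΣzᵢKᵢ = 1.386, Σzᵢ/Kᵢ = 1.742 — both > 1, two phases present.
Newton–Raphson from ψ = 0.62:
  ψ = 0.620: g = -0.2948, g' = -0.908 → ψ = 0.295
  ψ = 0.295: g = -0.0038, g' = -0.976 → ψ = 0.291
Converged at ψ = 0.291.
Compositions from xᵢ = zᵢ/(1+ψ(Kᵢ−1)), yᵢ = Kᵢxᵢ:
  acetaldehyde: x = 0.216, y = 0.690
  n-heptane: x = 0.784, y = 0.310

ψ = 0.291, x_n-heptane = 0.784, y_n-heptane = 0.310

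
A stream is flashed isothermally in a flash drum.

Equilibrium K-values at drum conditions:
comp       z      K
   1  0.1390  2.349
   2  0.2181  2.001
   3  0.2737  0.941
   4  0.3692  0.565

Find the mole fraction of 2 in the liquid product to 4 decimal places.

x_2 = 0.1345

Newton iteration, ψ⁰ = 0.41:
  ψ = 0.4100: g = 0.06351, g' = -0.3192 → ψ = 0.6090
  ψ = 0.6090: g = 0.00335, g' = -0.2909 → ψ = 0.6205
Converged at ψ = 0.6205.
Compositions from xᵢ = zᵢ/(1+ψ(Kᵢ−1)), yᵢ = Kᵢxᵢ:
  1: x = 0.0757, y = 0.1777
  2: x = 0.1345, y = 0.2692
  3: x = 0.2841, y = 0.2673
  4: x = 0.5057, y = 0.2857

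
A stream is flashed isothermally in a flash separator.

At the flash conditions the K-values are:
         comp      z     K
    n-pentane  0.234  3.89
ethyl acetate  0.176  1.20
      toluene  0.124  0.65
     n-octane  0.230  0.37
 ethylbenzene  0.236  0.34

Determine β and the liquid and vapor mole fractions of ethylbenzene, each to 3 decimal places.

β = 0.271, x_ethylbenzene = 0.287, y_ethylbenzene = 0.098

Rachford–Rice: g(β) = Σ zᵢ(Kᵢ−1)/(1+β(Kᵢ−1)) = 0.
g(0) = ΣzᵢKᵢ − 1 = 0.367 and g(1) = 1 − Σzᵢ/Kᵢ = -0.713, so a root lies in (0, 1).
Iterate (Newton) starting at β = 0.5:
  β = 0.500: g = -0.1880, g' = -0.779 → β = 0.259
  β = 0.259: g = 0.0119, g' = -0.945 → β = 0.271
Converged at β = 0.271.
Compositions from xᵢ = zᵢ/(1+β(Kᵢ−1)), yᵢ = Kᵢxᵢ:
  n-pentane: x = 0.131, y = 0.510
  ethyl acetate: x = 0.167, y = 0.200
  toluene: x = 0.137, y = 0.089
  n-octane: x = 0.277, y = 0.103
  ethylbenzene: x = 0.287, y = 0.098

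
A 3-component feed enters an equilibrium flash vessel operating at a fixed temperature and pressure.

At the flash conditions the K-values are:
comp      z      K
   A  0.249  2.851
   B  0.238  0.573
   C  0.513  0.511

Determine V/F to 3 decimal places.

V/F = 0.125

Material balance + equilibrium reduce to Σ zᵢ(Kᵢ−1)/(1+V/F(Kᵢ−1)) = 0.
Feasibility: ΣzᵢKᵢ = 1.108, Σzᵢ/Kᵢ = 1.507 — both > 1, two phases present.
Iterate (Newton) starting at V/F = 0.48:
  V/F = 0.480: g = -0.2116, g' = -0.517 → V/F = 0.071
  V/F = 0.071: g = 0.0426, g' = -0.844 → V/F = 0.122
  V/F = 0.122: g = 0.0023, g' = -0.755 → V/F = 0.125
Converged at V/F = 0.125.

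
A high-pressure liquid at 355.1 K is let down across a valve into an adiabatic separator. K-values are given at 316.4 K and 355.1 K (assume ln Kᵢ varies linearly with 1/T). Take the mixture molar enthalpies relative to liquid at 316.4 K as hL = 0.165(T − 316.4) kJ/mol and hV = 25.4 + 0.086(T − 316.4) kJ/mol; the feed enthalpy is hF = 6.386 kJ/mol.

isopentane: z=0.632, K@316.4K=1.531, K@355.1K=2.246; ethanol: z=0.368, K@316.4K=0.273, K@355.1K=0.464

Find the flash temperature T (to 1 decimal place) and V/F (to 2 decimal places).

T = 318.8 K, V/F = 0.24

Adiabatic flash: solve Rachford–Rice at each trial T, then check hF = ψ·hV(T) + (1−ψ)·hL(T).
  T = 316.4 K: K = (1.531, 0.273), RR gives ψ = 0.176, H_out = 4.478 kJ/mol
  T = 355.1 K: K = (2.246, 0.464), RR gives ψ = 0.884, H_out = 26.131 kJ/mol
  T = 335.8 K: K = (1.876, 0.362), RR gives ψ = 0.570, H_out = 16.803 kJ/mol
  T = 326.1 K: K = (1.700, 0.316), RR gives ψ = 0.397, H_out = 11.392 kJ/mol
  T = 321.2 K: K = (1.614, 0.294), RR gives ψ = 0.295, H_out = 8.172 kJ/mol
  T = 318.8 K: K = (1.572, 0.283), RR gives ψ = 0.238, H_out = 6.406 kJ/mol
Linear interpolation between T = 316.4 (H_out = 4.478) and T = 318.8 (H_out = 6.406) on hF = 6.386 gives T ≈ 318.8 K, at which ψ = 0.24.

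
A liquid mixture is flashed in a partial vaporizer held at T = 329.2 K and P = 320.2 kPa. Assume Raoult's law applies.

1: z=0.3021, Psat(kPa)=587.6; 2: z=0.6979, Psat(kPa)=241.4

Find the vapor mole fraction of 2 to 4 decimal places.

y_2 = 0.5823

Raoult's law: Kᵢ = Pᵢˢᵃᵗ/P = Pᵢˢᵃᵗ/320.2.
  K_1 = 587.6/320.2 = 1.835103, K_2 = 241.4/320.2 = 0.753904
Material balance + equilibrium reduce to Σ zᵢ(Kᵢ−1)/(1+ψ(Kᵢ−1)) = 0.
g(0) = ΣzᵢKᵢ − 1 = 0.0805 and g(1) = 1 − Σzᵢ/Kᵢ = -0.0903, so a root lies in (0, 1).
Newton iteration, ψ⁰ = 0.5:
  ψ = 0.5000: g = -0.01788, g' = -0.1598 → ψ = 0.3881
  ψ = 0.3881: g = 0.00064, g' = -0.1718 → ψ = 0.3919
Converged at ψ = 0.3919.
Compositions from xᵢ = zᵢ/(1+ψ(Kᵢ−1)), yᵢ = Kᵢxᵢ:
  1: x = 0.2276, y = 0.4177
  2: x = 0.7724, y = 0.5823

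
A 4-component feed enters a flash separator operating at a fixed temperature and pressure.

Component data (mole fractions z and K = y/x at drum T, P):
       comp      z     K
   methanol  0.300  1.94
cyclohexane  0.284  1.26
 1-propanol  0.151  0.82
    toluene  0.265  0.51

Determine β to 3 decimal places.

Let β = V/F and solve Σ zᵢ(Kᵢ−1)/(1+β(Kᵢ−1)) = 0.
Feasibility: ΣzᵢKᵢ = 1.199, Σzᵢ/Kᵢ = 1.084 — both > 1, two phases present.
Newton–Raphson from β = 0.65:
  β = 0.650: g = 0.0169, g' = -0.259 → β = 0.715
  β = 0.715: g = -0.0002, g' = -0.266 → β = 0.714
Converged at β = 0.714.

β = 0.714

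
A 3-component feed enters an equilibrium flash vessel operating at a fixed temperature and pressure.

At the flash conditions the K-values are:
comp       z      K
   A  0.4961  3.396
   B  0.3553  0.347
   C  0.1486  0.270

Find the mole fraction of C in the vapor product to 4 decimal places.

Rachford–Rice: g(β) = Σ zᵢ(Kᵢ−1)/(1+β(Kᵢ−1)) = 0.
Feasibility: ΣzᵢKᵢ = 1.8482, Σzᵢ/Kᵢ = 1.7204 — both > 1, two phases present.
Newton–Raphson from β = 0.5:
  β = 0.5000: g = 0.02547, g' = -1.1199 → β = 0.5227
  β = 0.5227: g = 0.00003, g' = -1.1176 → β = 0.5228
Converged at β = 0.5228.
Compositions from xᵢ = zᵢ/(1+β(Kᵢ−1)), yᵢ = Kᵢxᵢ:
  A: x = 0.2202, y = 0.7479
  B: x = 0.5395, y = 0.1872
  C: x = 0.2403, y = 0.0649

y_C = 0.0649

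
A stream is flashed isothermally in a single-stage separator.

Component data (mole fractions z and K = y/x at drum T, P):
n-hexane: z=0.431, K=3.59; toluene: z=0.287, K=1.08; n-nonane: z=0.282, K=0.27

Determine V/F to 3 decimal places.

V/F = 0.698

Rachford–Rice: g(V/F) = Σ zᵢ(Kᵢ−1)/(1+V/F(Kᵢ−1)) = 0.
g(0) = ΣzᵢKᵢ − 1 = 0.933 and g(1) = 1 − Σzᵢ/Kᵢ = -0.430, so a root lies in (0, 1).
Iterate (Newton) starting at V/F = 0.52:
  V/F = 0.520: g = 0.1659, g' = -0.917 → V/F = 0.701
  V/F = 0.701: g = -0.0033, g' = -0.997 → V/F = 0.698
Converged at V/F = 0.698.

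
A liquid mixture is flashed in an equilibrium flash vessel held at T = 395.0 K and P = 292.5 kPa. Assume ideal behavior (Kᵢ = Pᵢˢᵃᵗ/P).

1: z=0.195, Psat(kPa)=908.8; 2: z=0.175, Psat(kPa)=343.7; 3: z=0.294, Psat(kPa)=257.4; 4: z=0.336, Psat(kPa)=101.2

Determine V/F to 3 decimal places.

Raoult's law: Kᵢ = Pᵢˢᵃᵗ/P = Pᵢˢᵃᵗ/292.5.
  K_1 = 908.8/292.5 = 3.10701, K_2 = 343.7/292.5 = 1.17504, K_3 = 257.4/292.5 = 0.88000, K_4 = 101.2/292.5 = 0.34598
Material balance + equilibrium reduce to Σ zᵢ(Kᵢ−1)/(1+V/F(Kᵢ−1)) = 0.
Check two-phase: ΣzᵢKᵢ = 1.186 > 1 and Σzᵢ/Kᵢ = 1.517 > 1, so g(0) = 0.186 > 0 and g(1) = -0.517 < 0.
Newton iteration, V/F⁰ = 0.6:
  V/F = 0.600: g = -0.1905, g' = -0.567 → V/F = 0.264
  V/F = 0.264: g = -0.0089, g' = -0.577 → V/F = 0.249
Converged at V/F = 0.249.

V/F = 0.249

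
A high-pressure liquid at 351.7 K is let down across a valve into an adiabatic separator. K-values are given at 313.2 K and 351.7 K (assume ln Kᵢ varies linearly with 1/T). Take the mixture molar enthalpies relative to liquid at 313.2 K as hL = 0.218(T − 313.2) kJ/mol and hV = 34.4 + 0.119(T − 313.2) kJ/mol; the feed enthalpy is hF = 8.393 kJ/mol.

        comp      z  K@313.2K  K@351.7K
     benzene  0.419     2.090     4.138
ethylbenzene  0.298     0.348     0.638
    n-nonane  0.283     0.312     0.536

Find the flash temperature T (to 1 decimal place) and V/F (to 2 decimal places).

T = 318.5 K, V/F = 0.21

Adiabatic flash: solve Rachford–Rice at each trial T, then check hF = ψ·hV(T) + (1−ψ)·hL(T).
  T = 313.2 K: K = (2.090, 0.348, 0.312), RR gives ψ = 0.093, H_out = 3.191 kJ/mol
  T = 351.7 K: K = (4.138, 0.638, 0.536), RR gives ψ = 0.825, H_out = 33.617 kJ/mol
  T = 332.4 K: K = (2.997, 0.479, 0.415), RR gives ψ = 0.467, H_out = 19.368 kJ/mol
  T = 322.8 K: K = (2.516, 0.410, 0.361), RR gives ψ = 0.299, H_out = 12.111 kJ/mol
  T = 318.0 K: K = (2.296, 0.378, 0.336), RR gives ψ = 0.204, H_out = 7.973 kJ/mol
  T = 320.4 K: K = (2.405, 0.394, 0.349), RR gives ψ = 0.253, H_out = 10.105 kJ/mol
Linear interpolation between T = 318.0 (H_out = 7.973) and T = 320.4 (H_out = 10.105) on hF = 8.393 gives T ≈ 318.5 K, at which ψ = 0.21.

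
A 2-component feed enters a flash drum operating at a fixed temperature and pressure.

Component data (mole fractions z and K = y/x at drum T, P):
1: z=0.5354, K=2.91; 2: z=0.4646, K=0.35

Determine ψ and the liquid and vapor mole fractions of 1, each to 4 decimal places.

Iterate (Newton) starting at ψ = 0.5:
  ψ = 0.5000: g = 0.07568, g' = -0.9419 → ψ = 0.5804
Converged at ψ = 0.5804.
Compositions from xᵢ = zᵢ/(1+ψ(Kᵢ−1)), yᵢ = Kᵢxᵢ:
  1: x = 0.2539, y = 0.7389
  2: x = 0.7461, y = 0.2611

ψ = 0.5804, x_1 = 0.2539, y_1 = 0.7389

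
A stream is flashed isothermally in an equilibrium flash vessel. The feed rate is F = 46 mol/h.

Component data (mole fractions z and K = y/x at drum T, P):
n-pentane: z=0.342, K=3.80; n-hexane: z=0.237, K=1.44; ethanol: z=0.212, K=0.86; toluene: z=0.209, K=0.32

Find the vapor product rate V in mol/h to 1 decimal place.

Rachford–Rice: g(β) = Σ zᵢ(Kᵢ−1)/(1+β(Kᵢ−1)) = 0.
Feasibility: ΣzᵢKᵢ = 1.890, Σzᵢ/Kᵢ = 1.154 — both > 1, two phases present.
Newton–Raphson from β = 0.49:
  β = 0.490: g = 0.2445, g' = -0.730 → β = 0.825
  β = 0.825: g = 0.0085, g' = -0.776 → β = 0.836
Converged at β = 0.836.
Then V = β·F = 0.8359·46 = 38.5 mol/h and L = F − V = 7.5 mol/h.

V = 38.5 mol/h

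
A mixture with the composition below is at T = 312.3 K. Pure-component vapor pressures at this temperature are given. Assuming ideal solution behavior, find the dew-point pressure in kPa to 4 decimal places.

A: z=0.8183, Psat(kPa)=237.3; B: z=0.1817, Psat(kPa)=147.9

Pdew = 213.8164 kPa

At the dew point ψ → 1, so Σzᵢ/Kᵢ = 1 with Kᵢ = Pᵢˢᵃᵗ/P ⇒ 1/P = Σzᵢ/Pᵢˢᵃᵗ.
1/P = 0.8183/237.3 + 0.1817/147.9 = 0.0046769 ⇒ P = 213.8164 kPa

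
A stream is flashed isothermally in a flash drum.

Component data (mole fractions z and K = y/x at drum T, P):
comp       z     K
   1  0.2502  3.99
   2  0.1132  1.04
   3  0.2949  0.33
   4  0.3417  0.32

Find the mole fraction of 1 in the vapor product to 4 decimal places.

y_1 = 0.6477

Let β = V/F and solve Σ zᵢ(Kᵢ−1)/(1+β(Kᵢ−1)) = 0.
g(0) = ΣzᵢKᵢ − 1 = 0.3227 and g(1) = 1 − Σzᵢ/Kᵢ = -1.1330, so a root lies in (0, 1).
Newton–Raphson from β = 0.46:
  β = 0.4600: g = -0.30435, g' = -1.0078 → β = 0.1580
  β = 0.1580: g = 0.03127, g' = -1.3958 → β = 0.1804
  β = 0.1804: g = 0.00087, g' = -1.3206 → β = 0.1811
Converged at β = 0.1811.
Compositions from xᵢ = zᵢ/(1+β(Kᵢ−1)), yᵢ = Kᵢxᵢ:
  1: x = 0.1623, y = 0.6477
  2: x = 0.1124, y = 0.1169
  3: x = 0.3356, y = 0.1108
  4: x = 0.3897, y = 0.1247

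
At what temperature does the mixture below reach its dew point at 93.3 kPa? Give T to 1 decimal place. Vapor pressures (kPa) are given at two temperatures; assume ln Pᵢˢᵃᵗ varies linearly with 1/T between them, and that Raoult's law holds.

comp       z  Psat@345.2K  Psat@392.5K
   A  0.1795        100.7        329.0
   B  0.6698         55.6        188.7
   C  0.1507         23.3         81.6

Dew-point temperature: Σzᵢ·P/Pᵢˢᵃᵗ(T) = 1. Interpolate ln Pᵢˢᵃᵗ = aᵢ + bᵢ/T.
  T = 345.2 K: ΣzᵢP/Pᵢˢᵃᵗ = 1.8937
  T = 392.5 K: ΣzᵢP/Pᵢˢᵃᵗ = 0.5544
  T = 368.9 K: ΣzᵢP/Pᵢˢᵃᵗ = 0.9837
  T = 357.0 K: ΣzᵢP/Pᵢˢᵃᵗ = 1.3520
  T = 362.9 K: ΣzᵢP/Pᵢˢᵃᵗ = 1.1518
  T = 365.9 K: ΣzᵢP/Pᵢˢᵃᵗ = 1.0638
  T = 367.4 K: ΣzᵢP/Pᵢˢᵃᵗ = 1.0228
Interpolating between 367.4 K and 368.9 K gives T ≈ 368.3 K.

T = 368.3 K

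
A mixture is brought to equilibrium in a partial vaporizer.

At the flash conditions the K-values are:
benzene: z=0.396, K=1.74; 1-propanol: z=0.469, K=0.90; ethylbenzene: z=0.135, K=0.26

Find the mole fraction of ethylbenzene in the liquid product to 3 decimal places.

Let β = V/F and solve Σ zᵢ(Kᵢ−1)/(1+β(Kᵢ−1)) = 0.
Feasibility: ΣzᵢKᵢ = 1.146, Σzᵢ/Kᵢ = 1.268 — both > 1, two phases present.
Newton–Raphson from β = 0.35:
  β = 0.350: g = 0.0493, g' = -0.276 → β = 0.528
  β = 0.528: g = -0.0029, g' = -0.317 → β = 0.519
Converged at β = 0.519.
Compositions from xᵢ = zᵢ/(1+β(Kᵢ−1)), yᵢ = Kᵢxᵢ:
  benzene: x = 0.286, y = 0.498
  1-propanol: x = 0.495, y = 0.445
  ethylbenzene: x = 0.219, y = 0.057

x_ethylbenzene = 0.219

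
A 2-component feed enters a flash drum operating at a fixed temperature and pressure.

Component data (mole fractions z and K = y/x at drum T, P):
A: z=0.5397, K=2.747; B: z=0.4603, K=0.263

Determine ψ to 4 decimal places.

ψ = 0.4688

Let ψ = V/F and solve Σ zᵢ(Kᵢ−1)/(1+ψ(Kᵢ−1)) = 0.
g(0) = ΣzᵢKᵢ − 1 = 0.6036 and g(1) = 1 − Σzᵢ/Kᵢ = -0.9467, so a root lies in (0, 1).
Newton iteration, ψ⁰ = 0.68:
  ψ = 0.6800: g = -0.24913, g' = -1.3488 → ψ = 0.4953
  ψ = 0.4953: g = -0.02879, g' = -1.0935 → ψ = 0.4690
  ψ = 0.4690: g = -0.00017, g' = -1.0816 → ψ = 0.4688
Converged at ψ = 0.4688.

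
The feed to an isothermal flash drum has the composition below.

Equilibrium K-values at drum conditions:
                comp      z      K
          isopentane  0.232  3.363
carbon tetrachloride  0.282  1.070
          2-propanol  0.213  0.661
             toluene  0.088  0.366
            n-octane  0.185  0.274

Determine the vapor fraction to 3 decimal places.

ψ = 0.328

Material balance + equilibrium reduce to Σ zᵢ(Kᵢ−1)/(1+ψ(Kᵢ−1)) = 0.
g(0) = ΣzᵢKᵢ − 1 = 0.306 and g(1) = 1 − Σzᵢ/Kᵢ = -0.570, so a root lies in (0, 1).
Newton–Raphson from ψ = 0.37:
  ψ = 0.370: g = -0.0274, g' = -0.645 → ψ = 0.328
Converged at ψ = 0.328.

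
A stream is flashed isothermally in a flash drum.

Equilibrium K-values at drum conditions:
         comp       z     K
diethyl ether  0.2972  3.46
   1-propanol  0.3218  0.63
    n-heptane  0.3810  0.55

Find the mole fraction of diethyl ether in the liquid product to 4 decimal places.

Material balance + equilibrium reduce to Σ zᵢ(Kᵢ−1)/(1+V/F(Kᵢ−1)) = 0.
Check two-phase: ΣzᵢKᵢ = 1.4406 > 1 and Σzᵢ/Kᵢ = 1.2894 > 1, so g(0) = 0.4406 > 0 and g(1) = -0.2894 < 0.
Newton–Raphson from V/F = 0.32:
  V/F = 0.3200: g = 0.07373, g' = -0.7251 → V/F = 0.4217
  V/F = 0.4217: g = 0.00617, g' = -0.6127 → V/F = 0.4318
Converged at V/F = 0.4318.
Compositions from xᵢ = zᵢ/(1+V/F(Kᵢ−1)), yᵢ = Kᵢxᵢ:
  diethyl ether: x = 0.1441, y = 0.4986
  1-propanol: x = 0.3830, y = 0.2413
  n-heptane: x = 0.4729, y = 0.2601

x_diethyl ether = 0.1441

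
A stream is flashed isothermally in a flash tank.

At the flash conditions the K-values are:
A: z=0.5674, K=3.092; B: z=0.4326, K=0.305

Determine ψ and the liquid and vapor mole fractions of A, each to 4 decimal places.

ψ = 0.6096, x_A = 0.2494, y_A = 0.7711

Let ψ = V/F and solve Σ zᵢ(Kᵢ−1)/(1+ψ(Kᵢ−1)) = 0.
g(0) = ΣzᵢKᵢ − 1 = 0.8863 and g(1) = 1 − Σzᵢ/Kᵢ = -0.6019, so a root lies in (0, 1).
Binary case is linear: z₁(K₁−1)(1+ψ(K₂−1)) + z₂(K₂−1)(1+ψ(K₁−1)) = 0
⇒ ψ = [z₁(K₁−1)+z₂(K₂−1)] / [−(K₁−1)(K₂−1)] = 0.88634/1.45394 = 0.6096
Compositions from xᵢ = zᵢ/(1+ψ(Kᵢ−1)), yᵢ = Kᵢxᵢ:
  A: x = 0.2494, y = 0.7711
  B: x = 0.7506, y = 0.2289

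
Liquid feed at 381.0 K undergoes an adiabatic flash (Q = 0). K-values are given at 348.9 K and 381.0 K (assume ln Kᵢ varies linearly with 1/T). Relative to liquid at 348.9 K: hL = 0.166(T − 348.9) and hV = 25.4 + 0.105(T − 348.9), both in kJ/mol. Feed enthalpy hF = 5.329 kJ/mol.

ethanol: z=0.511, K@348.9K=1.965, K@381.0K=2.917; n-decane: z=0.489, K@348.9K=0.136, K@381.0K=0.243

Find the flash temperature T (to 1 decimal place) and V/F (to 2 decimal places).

Adiabatic flash: solve Rachford–Rice at each trial T, then check hF = ψ·hV(T) + (1−ψ)·hL(T).
  T = 348.9 K: K = (1.965, 0.136), RR gives ψ = 0.085, H_out = 2.151 kJ/mol
  T = 381.0 K: K = (2.917, 0.243), RR gives ψ = 0.420, H_out = 15.173 kJ/mol
  T = 364.9 K: K = (2.414, 0.184), RR gives ψ = 0.280, H_out = 9.501 kJ/mol
  T = 356.9 K: K = (2.183, 0.159), RR gives ψ = 0.194, H_out = 6.160 kJ/mol
  T = 352.9 K: K = (2.072, 0.147), RR gives ψ = 0.143, H_out = 4.263 kJ/mol
  T = 354.9 K: K = (2.127, 0.153), RR gives ψ = 0.169, H_out = 5.235 kJ/mol
Linear interpolation between T = 354.9 (H_out = 5.235) and T = 356.9 (H_out = 6.160) on hF = 5.329 gives T ≈ 355.1 K, at which ψ = 0.17.

T = 355.1 K, V/F = 0.17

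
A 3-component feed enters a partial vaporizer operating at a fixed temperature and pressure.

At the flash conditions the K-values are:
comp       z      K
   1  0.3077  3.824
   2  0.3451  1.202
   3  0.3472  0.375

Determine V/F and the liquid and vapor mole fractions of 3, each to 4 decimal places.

Rachford–Rice: g(V/F) = Σ zᵢ(Kᵢ−1)/(1+V/F(Kᵢ−1)) = 0.
Check two-phase: ΣzᵢKᵢ = 1.7217 > 1 and Σzᵢ/Kᵢ = 1.2934 > 1, so g(0) = 0.7217 > 0 and g(1) = -0.2934 < 0.
Newton iteration, V/F⁰ = 0.7:
  V/F = 0.7000: g = -0.03280, g' = -0.7164 → V/F = 0.6542
  V/F = 0.6542: g = -0.00037, g' = -0.7018 → V/F = 0.6537
Converged at V/F = 0.6537.
Compositions from xᵢ = zᵢ/(1+V/F(Kᵢ−1)), yᵢ = Kᵢxᵢ:
  1: x = 0.1081, y = 0.4134
  2: x = 0.3048, y = 0.3664
  3: x = 0.5870, y = 0.2201

V/F = 0.6537, x_3 = 0.5870, y_3 = 0.2201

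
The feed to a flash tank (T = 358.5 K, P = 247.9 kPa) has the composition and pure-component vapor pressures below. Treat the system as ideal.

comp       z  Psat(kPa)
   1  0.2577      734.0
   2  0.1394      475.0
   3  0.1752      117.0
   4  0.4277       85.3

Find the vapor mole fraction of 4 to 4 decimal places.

y_4 = 0.1762

Raoult's law: Kᵢ = Pᵢˢᵃᵗ/P = Pᵢˢᵃᵗ/247.9.
  K_1 = 734.0/247.9 = 2.960871, K_2 = 475.0/247.9 = 1.916095, K_3 = 117.0/247.9 = 0.471965, K_4 = 85.3/247.9 = 0.344090
Newton iteration, V/F⁰ = 0.5:
  V/F = 0.5000: g = -0.20039, g' = -0.8053 → V/F = 0.2511
  V/F = 0.2511: g = -0.00012, g' = -0.8508 → V/F = 0.2510
Converged at V/F = 0.2510.
Compositions from xᵢ = zᵢ/(1+V/F(Kᵢ−1)), yᵢ = Kᵢxᵢ:
  1: x = 0.1727, y = 0.5113
  2: x = 0.1133, y = 0.2172
  3: x = 0.2020, y = 0.0953
  4: x = 0.5120, y = 0.1762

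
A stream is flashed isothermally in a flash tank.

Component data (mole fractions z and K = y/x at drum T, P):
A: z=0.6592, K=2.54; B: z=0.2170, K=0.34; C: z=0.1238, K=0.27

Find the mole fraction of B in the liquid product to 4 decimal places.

x_B = 0.4231

Iterate (Newton) starting at β = 0.45:
  β = 0.4500: g = 0.26131, g' = -0.8830 → β = 0.7459
  β = 0.7459: g = -0.00808, g' = -1.0234 → β = 0.7380
Converged at β = 0.7380.
Compositions from xᵢ = zᵢ/(1+β(Kᵢ−1)), yᵢ = Kᵢxᵢ:
  A: x = 0.3085, y = 0.7837
  B: x = 0.4231, y = 0.1438
  C: x = 0.2684, y = 0.0725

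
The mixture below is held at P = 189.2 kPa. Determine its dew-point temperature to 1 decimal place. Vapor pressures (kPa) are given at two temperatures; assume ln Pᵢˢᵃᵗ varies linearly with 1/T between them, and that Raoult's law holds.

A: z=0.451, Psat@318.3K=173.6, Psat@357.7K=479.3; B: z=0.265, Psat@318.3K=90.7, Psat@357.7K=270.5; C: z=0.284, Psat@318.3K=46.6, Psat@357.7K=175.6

T = 343.3 K

Dew-point temperature: Σzᵢ·P/Pᵢˢᵃᵗ(T) = 1. Interpolate ln Pᵢˢᵃᵗ = aᵢ + bᵢ/T.
  T = 318.3 K: ΣzᵢP/Pᵢˢᵃᵗ = 2.1974
  T = 357.7 K: ΣzᵢP/Pᵢˢᵃᵗ = 0.6694
  T = 338.0 K: ΣzᵢP/Pᵢˢᵃᵗ = 1.1687
  T = 347.9 K: ΣzᵢP/Pᵢˢᵃᵗ = 0.8758
  T = 342.9 K: ΣzᵢP/Pᵢˢᵃᵗ = 1.0110
  T = 345.4 K: ΣzᵢP/Pᵢˢᵃᵗ = 0.9405
Interpolating between 342.9 K and 345.4 K gives T ≈ 343.3 K.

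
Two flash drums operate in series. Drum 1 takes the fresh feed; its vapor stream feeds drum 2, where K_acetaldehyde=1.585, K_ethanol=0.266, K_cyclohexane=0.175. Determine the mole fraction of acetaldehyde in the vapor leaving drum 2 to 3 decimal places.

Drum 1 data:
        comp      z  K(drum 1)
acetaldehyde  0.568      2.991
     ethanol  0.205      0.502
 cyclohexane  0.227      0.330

y_acetaldehyde (drum 2) = 0.905

Drum 1:
Iterate (Newton) starting at ψ₁ = 0.5:
  ψ₁ = 0.500: g = 0.2021, g' = -0.886 → ψ₁ = 0.728
  ψ₁ = 0.728: g = 0.0046, g' = -0.889 → ψ₁ = 0.733
Converged at ψ₁ = 0.733.
Drum-1 compositions:
  acetaldehyde: x = 0.231, y = 0.691
  ethanol: x = 0.323, y = 0.162
  cyclohexane: x = 0.446, y = 0.147
Drum-2 feed = drum-1 vapor: z₂ = (0.6907, 0.1621, 0.1472).
Drum 2:
Rachford–Rice: g(ψ₂) = Σ zᵢ(Kᵢ−1)/(1+ψ₂(Kᵢ−1)) = 0.
g(0) = ΣzᵢKᵢ − 1 = 0.164 and g(1) = 1 − Σzᵢ/Kᵢ = -0.887, so a root lies in (0, 1).
Iterate (Newton) starting at ψ₂ = 0.56:
  ψ₂ = 0.560: g = -0.1235, g' = -0.732 → ψ₂ = 0.391
  ψ₂ = 0.391: g = -0.0176, g' = -0.547 → ψ₂ = 0.359
Converged at ψ₂ = 0.359.
  acetaldehyde: x = 0.571, y = 0.905
  ethanol: x = 0.220, y = 0.059
  cyclohexane: x = 0.209, y = 0.037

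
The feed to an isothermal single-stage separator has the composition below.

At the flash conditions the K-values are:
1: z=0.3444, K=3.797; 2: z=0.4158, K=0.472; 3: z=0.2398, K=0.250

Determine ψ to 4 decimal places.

Newton iteration, ψ⁰ = 0.44:
  ψ = 0.4400: g = -0.12258, g' = -1.0386 → ψ = 0.3220
  ψ = 0.3220: g = 0.00522, g' = -1.1486 → ψ = 0.3265
Converged at ψ = 0.3265.

ψ = 0.3265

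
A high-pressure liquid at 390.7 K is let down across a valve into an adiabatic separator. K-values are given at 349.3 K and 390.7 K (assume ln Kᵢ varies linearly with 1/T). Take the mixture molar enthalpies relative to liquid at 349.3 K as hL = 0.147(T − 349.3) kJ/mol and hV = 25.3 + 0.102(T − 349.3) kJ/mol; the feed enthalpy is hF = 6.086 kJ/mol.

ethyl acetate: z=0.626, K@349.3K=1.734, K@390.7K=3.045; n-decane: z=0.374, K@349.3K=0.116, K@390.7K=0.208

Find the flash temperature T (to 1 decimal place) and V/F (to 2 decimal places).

T = 351.0 K, V/F = 0.23

Adiabatic flash: solve Rachford–Rice at each trial T, then check hF = ψ·hV(T) + (1−ψ)·hL(T).
  T = 349.3 K: K = (1.734, 0.116), RR gives ψ = 0.199, H_out = 5.025 kJ/mol
  T = 390.7 K: K = (3.045, 0.208), RR gives ψ = 0.608, H_out = 20.324 kJ/mol
  T = 370.0 K: K = (2.334, 0.158), RR gives ψ = 0.463, H_out = 14.327 kJ/mol
  T = 359.6 K: K = (2.019, 0.136), RR gives ψ = 0.357, H_out = 10.391 kJ/mol
  T = 354.5 K: K = (1.875, 0.126), RR gives ψ = 0.288, H_out = 7.994 kJ/mol
  T = 351.9 K: K = (1.803, 0.121), RR gives ψ = 0.247, H_out = 6.590 kJ/mol
  T = 350.6 K: K = (1.769, 0.118), RR gives ψ = 0.223, H_out = 5.830 kJ/mol
Linear interpolation between T = 350.6 (H_out = 5.830) and T = 351.9 (H_out = 6.590) on hF = 6.086 gives T ≈ 351.0 K, at which ψ = 0.23.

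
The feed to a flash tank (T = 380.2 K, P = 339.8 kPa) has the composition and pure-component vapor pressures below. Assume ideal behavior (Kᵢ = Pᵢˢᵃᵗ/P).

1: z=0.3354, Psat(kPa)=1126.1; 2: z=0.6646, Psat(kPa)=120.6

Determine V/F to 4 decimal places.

V/F = 0.2327

Raoult's law: Kᵢ = Pᵢˢᵃᵗ/P = Pᵢˢᵃᵗ/339.8.
  K_1 = 1126.1/339.8 = 3.314008, K_2 = 120.6/339.8 = 0.354915
Rachford–Rice: g(V/F) = Σ zᵢ(Kᵢ−1)/(1+V/F(Kᵢ−1)) = 0.
g(0) = ΣzᵢKᵢ − 1 = 0.3474 and g(1) = 1 − Σzᵢ/Kᵢ = -0.9738, so a root lies in (0, 1).
Binary case is linear: z₁(K₁−1)(1+V/F(K₂−1)) + z₂(K₂−1)(1+V/F(K₁−1)) = 0
⇒ V/F = [z₁(K₁−1)+z₂(K₂−1)] / [−(K₁−1)(K₂−1)] = 0.34739/1.49273 = 0.2327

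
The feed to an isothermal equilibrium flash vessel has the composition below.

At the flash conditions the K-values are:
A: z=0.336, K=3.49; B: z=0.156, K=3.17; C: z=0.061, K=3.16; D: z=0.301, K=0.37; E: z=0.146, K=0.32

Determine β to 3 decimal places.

β = 0.665

Rachford–Rice: g(β) = Σ zᵢ(Kᵢ−1)/(1+β(Kᵢ−1)) = 0.
g(0) = ΣzᵢKᵢ − 1 = 1.018 and g(1) = 1 − Σzᵢ/Kᵢ = -0.435, so a root lies in (0, 1).
Iterate (Newton) starting at β = 0.5:
  β = 0.500: g = 0.1711, g' = -1.058 → β = 0.662
  β = 0.662: g = 0.0034, g' = -1.044 → β = 0.665
Converged at β = 0.665.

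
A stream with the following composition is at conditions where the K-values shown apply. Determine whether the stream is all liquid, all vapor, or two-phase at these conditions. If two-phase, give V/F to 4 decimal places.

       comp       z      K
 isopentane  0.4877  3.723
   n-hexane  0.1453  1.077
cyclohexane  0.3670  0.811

ΣzᵢKᵢ = 2.2698; Σzᵢ/Kᵢ = 0.7184.
Since Σzᵢ/Kᵢ < 1 the mixture is above its dew point — single vapor phase.

all vapor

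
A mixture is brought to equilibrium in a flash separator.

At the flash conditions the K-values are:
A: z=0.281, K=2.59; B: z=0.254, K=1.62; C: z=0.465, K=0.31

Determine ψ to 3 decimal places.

ψ = 0.341

Newton–Raphson from ψ = 0.5:
  ψ = 0.500: g = -0.1207, g' = -0.793 → ψ = 0.348
  ψ = 0.348: g = -0.0049, g' = -0.744 → ψ = 0.341
Converged at ψ = 0.341.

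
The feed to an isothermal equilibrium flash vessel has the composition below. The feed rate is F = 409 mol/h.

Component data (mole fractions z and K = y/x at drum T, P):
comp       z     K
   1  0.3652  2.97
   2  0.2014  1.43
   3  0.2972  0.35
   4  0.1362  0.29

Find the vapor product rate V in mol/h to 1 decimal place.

Material balance + equilibrium reduce to Σ zᵢ(Kᵢ−1)/(1+ψ(Kᵢ−1)) = 0.
g(0) = ΣzᵢKᵢ − 1 = 0.5162 and g(1) = 1 − Σzᵢ/Kᵢ = -0.5826, so a root lies in (0, 1).
Newton–Raphson from ψ = 0.5:
  ψ = 0.5000: g = -0.00240, g' = -0.8256 → ψ = 0.4971
Converged at ψ = 0.4971.
Then V = ψ·F = 0.4971·409 = 203.3 mol/h and L = F − V = 205.7 mol/h.

V = 203.3 mol/h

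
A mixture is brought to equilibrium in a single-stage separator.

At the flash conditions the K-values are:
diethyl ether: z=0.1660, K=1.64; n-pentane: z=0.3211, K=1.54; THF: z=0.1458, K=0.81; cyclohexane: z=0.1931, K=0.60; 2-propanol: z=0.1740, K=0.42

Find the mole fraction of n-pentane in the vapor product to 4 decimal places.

Material balance + equilibrium reduce to Σ zᵢ(Kᵢ−1)/(1+β(Kᵢ−1)) = 0.
Check two-phase: ΣzᵢKᵢ = 1.0738 > 1 and Σzᵢ/Kᵢ = 1.2258 > 1, so g(0) = 0.0738 > 0 and g(1) = -0.2258 < 0.
Newton–Raphson from β = 0.43:
  β = 0.4300: g = -0.03387, g' = -0.2587 → β = 0.2991
  β = 0.2991: g = -0.00075, g' = -0.2488 → β = 0.2961
Converged at β = 0.2961.
Compositions from xᵢ = zᵢ/(1+β(Kᵢ−1)), yᵢ = Kᵢxᵢ:
  diethyl ether: x = 0.1396, y = 0.2289
  n-pentane: x = 0.2768, y = 0.4263
  THF: x = 0.1545, y = 0.1251
  cyclohexane: x = 0.2190, y = 0.1314
  2-propanol: x = 0.2101, y = 0.0882

y_n-pentane = 0.4263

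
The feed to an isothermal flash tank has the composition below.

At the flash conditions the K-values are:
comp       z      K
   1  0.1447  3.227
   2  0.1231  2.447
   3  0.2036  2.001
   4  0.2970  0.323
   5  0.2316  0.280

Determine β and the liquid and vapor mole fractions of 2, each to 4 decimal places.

Material balance + equilibrium reduce to Σ zᵢ(Kᵢ−1)/(1+β(Kᵢ−1)) = 0.
g(0) = ΣzᵢKᵢ − 1 = 0.3364 and g(1) = 1 − Σzᵢ/Kᵢ = -0.9435, so a root lies in (0, 1).
Newton iteration, β⁰ = 0.6:
  β = 0.6000: g = -0.27158, g' = -1.0432 → β = 0.3397
  β = 0.3397: g = -0.02686, g' = -0.9020 → β = 0.3099
  β = 0.3099: g = 0.00010, g' = -0.9099 → β = 0.3100
Converged at β = 0.3100.
Compositions from xᵢ = zᵢ/(1+β(Kᵢ−1)), yᵢ = Kᵢxᵢ:
  1: x = 0.0856, y = 0.2762
  2: x = 0.0850, y = 0.2079
  3: x = 0.1554, y = 0.3109
  4: x = 0.3759, y = 0.1214
  5: x = 0.2981, y = 0.0835

β = 0.3100, x_2 = 0.0850, y_2 = 0.2079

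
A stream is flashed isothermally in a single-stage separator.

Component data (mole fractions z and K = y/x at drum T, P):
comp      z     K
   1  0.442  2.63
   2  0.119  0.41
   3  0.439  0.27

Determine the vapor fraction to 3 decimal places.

Rachford–Rice: g(ψ) = Σ zᵢ(Kᵢ−1)/(1+ψ(Kᵢ−1)) = 0.
Check two-phase: ΣzᵢKᵢ = 1.330 > 1 and Σzᵢ/Kᵢ = 2.084 > 1, so g(0) = 0.330 > 0 and g(1) = -1.084 < 0.
Newton iteration, ψ⁰ = 0.5:
  ψ = 0.500: g = -0.2073, g' = -1.020 → ψ = 0.297
  ψ = 0.297: g = -0.0086, g' = -0.976 → ψ = 0.288
Converged at ψ = 0.288.

ψ = 0.288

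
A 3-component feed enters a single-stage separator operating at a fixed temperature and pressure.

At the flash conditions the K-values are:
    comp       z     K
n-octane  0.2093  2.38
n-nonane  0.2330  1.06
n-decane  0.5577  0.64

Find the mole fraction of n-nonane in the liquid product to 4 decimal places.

x_n-nonane = 0.2292

Let ψ = V/F and solve Σ zᵢ(Kᵢ−1)/(1+ψ(Kᵢ−1)) = 0.
g(0) = ΣzᵢKᵢ − 1 = 0.1020 and g(1) = 1 − Σzᵢ/Kᵢ = -0.1792, so a root lies in (0, 1).
Iterate (Newton) starting at ψ = 0.38:
  ψ = 0.3800: g = -0.02945, g' = -0.2693 → ψ = 0.2707
  ψ = 0.2707: g = 0.00160, g' = -0.3008 → ψ = 0.2760
Converged at ψ = 0.2760.
Compositions from xᵢ = zᵢ/(1+ψ(Kᵢ−1)), yᵢ = Kᵢxᵢ:
  n-octane: x = 0.1516, y = 0.3607
  n-nonane: x = 0.2292, y = 0.2430
  n-decane: x = 0.6192, y = 0.3963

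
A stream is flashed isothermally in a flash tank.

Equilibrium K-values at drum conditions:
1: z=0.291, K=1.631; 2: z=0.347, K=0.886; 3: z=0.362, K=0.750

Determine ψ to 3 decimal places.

ψ = 0.444

Rachford–Rice: g(ψ) = Σ zᵢ(Kᵢ−1)/(1+ψ(Kᵢ−1)) = 0.
Feasibility: ΣzᵢKᵢ = 1.054, Σzᵢ/Kᵢ = 1.053 — both > 1, two phases present.
Iterate (Newton) starting at ψ = 0.5:
  ψ = 0.500: g = -0.0058, g' = -0.102 → ψ = 0.443
  ψ = 0.443: g = 0.0001, g' = -0.104 → ψ = 0.444
Converged at ψ = 0.444.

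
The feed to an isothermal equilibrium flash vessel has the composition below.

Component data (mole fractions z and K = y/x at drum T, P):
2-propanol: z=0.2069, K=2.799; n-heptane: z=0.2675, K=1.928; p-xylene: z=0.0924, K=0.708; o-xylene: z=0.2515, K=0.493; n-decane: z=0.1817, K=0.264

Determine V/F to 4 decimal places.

V/F = 0.4266

Rachford–Rice: g(V/F) = Σ zᵢ(Kᵢ−1)/(1+V/F(Kᵢ−1)) = 0.
g(0) = ΣzᵢKᵢ − 1 = 0.3322 and g(1) = 1 − Σzᵢ/Kᵢ = -0.5416, so a root lies in (0, 1).
Newton–Raphson from V/F = 0.33:
  V/F = 0.3300: g = 0.06398, g' = -0.6733 → V/F = 0.4250
  V/F = 0.4250: g = 0.00100, g' = -0.6573 → V/F = 0.4266
Converged at V/F = 0.4266.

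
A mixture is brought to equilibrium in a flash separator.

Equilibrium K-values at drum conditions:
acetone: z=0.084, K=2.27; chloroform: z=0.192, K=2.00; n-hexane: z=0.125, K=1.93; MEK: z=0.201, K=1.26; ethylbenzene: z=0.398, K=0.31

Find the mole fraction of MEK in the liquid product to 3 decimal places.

Material balance + equilibrium reduce to Σ zᵢ(Kᵢ−1)/(1+V/F(Kᵢ−1)) = 0.
Feasibility: ΣzᵢKᵢ = 1.193, Σzᵢ/Kᵢ = 1.641 — both > 1, two phases present.
Newton iteration, V/F⁰ = 0.65:
  V/F = 0.650: g = -0.2060, g' = -0.786 → V/F = 0.388
  V/F = 0.388: g = -0.0323, g' = -0.583 → V/F = 0.333
  V/F = 0.333: g = -0.0004, g' = -0.569 → V/F = 0.332
Converged at V/F = 0.332.
Compositions from xᵢ = zᵢ/(1+V/F(Kᵢ−1)), yᵢ = Kᵢxᵢ:
  acetone: x = 0.059, y = 0.134
  chloroform: x = 0.144, y = 0.288
  n-hexane: x = 0.096, y = 0.184
  MEK: x = 0.185, y = 0.233
  ethylbenzene: x = 0.516, y = 0.160

x_MEK = 0.185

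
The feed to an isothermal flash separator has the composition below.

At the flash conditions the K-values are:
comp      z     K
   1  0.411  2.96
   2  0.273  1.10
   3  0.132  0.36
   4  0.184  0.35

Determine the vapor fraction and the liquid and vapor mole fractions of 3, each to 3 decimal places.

Rachford–Rice: g(ψ) = Σ zᵢ(Kᵢ−1)/(1+ψ(Kᵢ−1)) = 0.
g(0) = ΣzᵢKᵢ − 1 = 0.629 and g(1) = 1 − Σzᵢ/Kᵢ = -0.279, so a root lies in (0, 1).
Newton–Raphson from ψ = 0.5:
  ψ = 0.500: g = 0.1314, g' = -0.693 → ψ = 0.690
Converged at ψ = 0.690.
Compositions from xᵢ = zᵢ/(1+ψ(Kᵢ−1)), yᵢ = Kᵢxᵢ:
  1: x = 0.175, y = 0.517
  2: x = 0.255, y = 0.281
  3: x = 0.236, y = 0.085
  4: x = 0.334, y = 0.117

ψ = 0.690, x_3 = 0.236, y_3 = 0.085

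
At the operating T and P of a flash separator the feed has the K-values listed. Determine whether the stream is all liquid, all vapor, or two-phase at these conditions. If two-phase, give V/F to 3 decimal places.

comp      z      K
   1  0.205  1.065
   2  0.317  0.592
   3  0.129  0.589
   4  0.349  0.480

all liquid

ΣzᵢKᵢ = 0.649; Σzᵢ/Kᵢ = 1.674.
Since ΣzᵢKᵢ < 1 the mixture is below its bubble point — single liquid phase.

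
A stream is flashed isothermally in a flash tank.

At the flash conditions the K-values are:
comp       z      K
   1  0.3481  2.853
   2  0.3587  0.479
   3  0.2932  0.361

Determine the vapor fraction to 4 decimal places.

ψ = 0.2535

Material balance + equilibrium reduce to Σ zᵢ(Kᵢ−1)/(1+ψ(Kᵢ−1)) = 0.
Feasibility: ΣzᵢKᵢ = 1.2708, Σzᵢ/Kᵢ = 1.6831 — both > 1, two phases present.
Iterate (Newton) starting at ψ = 0.5:
  ψ = 0.5000: g = -0.19322, g' = -0.7586 → ψ = 0.2453
  ψ = 0.2453: g = 0.00701, g' = -0.8613 → ψ = 0.2534
  ψ = 0.2534: g = 0.00003, g' = -0.8531 → ψ = 0.2535
Converged at ψ = 0.2535.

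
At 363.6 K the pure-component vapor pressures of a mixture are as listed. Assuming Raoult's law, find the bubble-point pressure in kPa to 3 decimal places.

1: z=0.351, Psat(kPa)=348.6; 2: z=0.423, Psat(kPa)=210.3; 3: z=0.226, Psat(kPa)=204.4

Pbub = 257.510 kPa

At the bubble point ψ → 0, so ΣzᵢKᵢ = 1 with Kᵢ = Pᵢˢᵃᵗ/P ⇒ P = ΣzᵢPᵢˢᵃᵗ.
P = 0.351·348.6 + 0.423·210.3 + 0.226·204.4 = 257.510 kPa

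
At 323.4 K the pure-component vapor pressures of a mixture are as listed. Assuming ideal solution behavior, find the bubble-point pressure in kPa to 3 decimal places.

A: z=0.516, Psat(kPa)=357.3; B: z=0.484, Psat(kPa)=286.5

Pbub = 323.033 kPa

At the bubble point ψ → 0, so ΣzᵢKᵢ = 1 with Kᵢ = Pᵢˢᵃᵗ/P ⇒ P = ΣzᵢPᵢˢᵃᵗ.
P = 0.516·357.3 + 0.484·286.5 = 323.033 kPa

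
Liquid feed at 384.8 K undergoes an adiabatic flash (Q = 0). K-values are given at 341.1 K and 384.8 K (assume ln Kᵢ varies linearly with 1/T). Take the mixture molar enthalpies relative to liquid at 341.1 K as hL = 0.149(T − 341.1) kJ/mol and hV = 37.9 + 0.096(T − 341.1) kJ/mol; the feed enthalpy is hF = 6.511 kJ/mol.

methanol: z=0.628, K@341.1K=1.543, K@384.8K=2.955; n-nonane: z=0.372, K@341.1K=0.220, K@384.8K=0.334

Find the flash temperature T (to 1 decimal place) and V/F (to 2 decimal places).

T = 342.5 K, V/F = 0.17

Adiabatic flash: solve Rachford–Rice at each trial T, then check hF = ψ·hV(T) + (1−ψ)·hL(T).
  T = 341.1 K: K = (1.543, 0.220), RR gives ψ = 0.120, H_out = 4.550 kJ/mol
  T = 384.8 K: K = (2.955, 0.334), RR gives ψ = 0.753, H_out = 33.294 kJ/mol
  T = 363.0 K: K = (2.179, 0.275), RR gives ψ = 0.550, H_out = 23.480 kJ/mol
  T = 352.1 K: K = (1.845, 0.247), RR gives ψ = 0.394, H_out = 16.324 kJ/mol
  T = 346.6 K: K = (1.690, 0.233), RR gives ψ = 0.280, H_out = 11.335 kJ/mol
  T = 343.9 K: K = (1.617, 0.227), RR gives ψ = 0.209, H_out = 8.298 kJ/mol
  T = 342.5 K: K = (1.580, 0.223), RR gives ψ = 0.167, H_out = 6.513 kJ/mol
Linear interpolation between T = 341.1 (H_out = 4.550) and T = 342.5 (H_out = 6.513) on hF = 6.511 gives T ≈ 342.5 K, at which ψ = 0.17.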